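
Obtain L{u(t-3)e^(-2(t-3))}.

u(t-a)f(t-a) with f(t)=e^(-2t). L{e^(-2t)} = 1/(s+2). By time shift: e^(-3s)/(s+2)

Final answer: e^(-3s)/(s+2)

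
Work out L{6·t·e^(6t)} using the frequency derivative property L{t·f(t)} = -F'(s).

L{e^(6t)} = 1/(s-6). By frequency derivative: L{t·e^(6t)} = -d/ds[1/(s-6)] = -(-1)/(s-6)² = 1/(s-6)². Then L{6·t·e^(6t)} = 6·1/(s-6)² = 6/(s-6)²

Final answer: 6/(s-6)²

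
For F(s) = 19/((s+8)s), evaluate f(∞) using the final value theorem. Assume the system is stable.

f(∞) = lim_{s→0} sF(s) = lim_{s→0} 19/(s+8) = 19/8

Final answer: 19/8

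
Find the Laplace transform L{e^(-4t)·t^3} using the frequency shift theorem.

L{e^(at)·t^n} = n!/(s-a)^(n+1), so L{e^(-4t)·t^3} = 6/(s+4)^4

Final answer: 6/(s+4)^4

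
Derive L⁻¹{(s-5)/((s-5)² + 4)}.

Using frequency shift: L⁻¹{(s-a)/((s-a)² + b²)} = e^(at)cos(bt). Here a=5, b=2

Final answer: e^(5t)·cos(2t)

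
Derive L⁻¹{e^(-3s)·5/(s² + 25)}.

L⁻¹{5/(s² + 25)} = sin(5t). By the time shift theorem, L⁻¹{e^(-as)F(s)} = u(t-a)f(t-a) with a=3, so L⁻¹{e^(-3s)·5/(s² + 25)} = u(t-3)·sin(5(t-3))

Final answer: u(t-3)·sin(5(t-3))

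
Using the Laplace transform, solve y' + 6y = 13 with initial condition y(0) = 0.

sY + 6Y = 13/s. Y = 13/(s(s+6)). Partial fractions: Y = 13/6/s - 13/6/(s+6)

Final answer: y(t) = 13/6(1 - e^(-6t))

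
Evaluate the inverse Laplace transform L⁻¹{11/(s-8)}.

L⁻¹{1/(s-a)} = e^(at), so L⁻¹{1/(s-8)} = e^(8t), and L⁻¹{11/(s-8)} = 11·e^(8t)

Final answer: 11·e^(8t)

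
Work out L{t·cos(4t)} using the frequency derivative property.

L{cos(4t)} = s/(s² + 16). Derivative: d/ds[s/(s² + 16)] = [(s² + 16) - s·2s]/(s² + 16)² = (16 - s²)/(s² + 16)². So L{t·cos(4t)} = -F'(s) = (s² - 16)/(s² + 16)²

Final answer: (s² - 16)/(s² + 16)²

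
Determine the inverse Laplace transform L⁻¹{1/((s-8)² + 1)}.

Using frequency shift, L⁻¹{1/((s-8)² + 1)} = e^(8t)·sin(t)

Final answer: e^(8t)·sin(t)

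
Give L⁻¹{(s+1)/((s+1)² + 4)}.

Using frequency shift: L⁻¹{(s-a)/((s-a)² + b²)} = e^(at)cos(bt). Here a=-1, b=2

Final answer: e^(-t)·cos(2t)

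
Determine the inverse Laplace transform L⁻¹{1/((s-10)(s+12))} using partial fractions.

Decompose: A/(s-10) + B/(s+12). A = 1/22, B = -1/22. f(t) = (e^(10t) - e^(-12t))/22

Final answer: (e^(10t) - e^(-12t))/22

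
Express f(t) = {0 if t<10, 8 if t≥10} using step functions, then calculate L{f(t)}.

f(t) = 8·u(t-10). L{u(t-10)} = e^(-10s)/s, so L{f(t)} = 8·e^(-10s)/s

Final answer: 8·e^(-10s)/s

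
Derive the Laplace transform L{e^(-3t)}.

L{e^(at)} = 1/(s-a), so L{e^(-3t)} = 1/(s+3)

Final answer: 1/(s+3)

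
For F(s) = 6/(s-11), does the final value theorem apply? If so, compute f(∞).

sF(s) = 6s/(s-11) has a pole at s = 11 in the right half-plane. Theorem does NOT apply (unstable system; f(t) = 6·e^(11t) grows without bound).

Final answer: Not applicable (unstable)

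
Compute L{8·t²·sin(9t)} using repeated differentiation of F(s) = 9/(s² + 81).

F(s) = 9/(s² + 81). F'(s) = -18s/(s² + 81)². F''(s) = -18(81 - 3s²)/(s² + 81)³ = (54s² - 1458)/(s² + 81)³. So L{t²·sin(9t)} = (-1)² F''(s) = (54s² - 1458)/(s² + 81)³. Then L{8·t²·sin(9t)} = 8·(54s² - 1458)/(s² + 81)³ = (432s² - 11664)/(s² + 81)³

Final answer: (432s² - 11664)/(s² + 81)³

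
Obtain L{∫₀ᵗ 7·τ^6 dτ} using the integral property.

L{∫₀ᵗ f(τ)dτ} = F(s)/s with f(t) = 7t^6. F(s) = 5040/s^7, so L{∫₀ᵗ 7·τ^6 dτ} = (5040/s^7)/s = 5040/s^8. (Check: ∫₀ᵗ 7·τ^6 dτ = 7t^7/7.)

Final answer: 5040/s^8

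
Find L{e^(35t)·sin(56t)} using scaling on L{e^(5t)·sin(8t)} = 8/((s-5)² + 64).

Scaling with a=7: L{e^(35t)·sin(56t)} = (1/7) · 8/((s/7-5)² + 64). Simplifying: 56/((s-35)² + 3136)

Final answer: 56/((s-35)² + 3136)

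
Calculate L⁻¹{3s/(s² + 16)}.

This is the form c·s/(s² + a²) with a = 4, c = 3. L⁻¹ = 3·cos(4t)

Final answer: 3·cos(4t)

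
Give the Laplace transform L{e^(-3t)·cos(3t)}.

L{e^(at)·cos(ωt)} = (s-a)/((s-a)² + ω²), so L{e^(-3t)·cos(3t)} = (s+3)/((s+3)² + 9)

Final answer: (s+3)/((s+3)² + 9)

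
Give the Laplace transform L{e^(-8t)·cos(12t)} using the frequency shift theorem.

Frequency shift: L{e^(at)f(t)} = F(s-a). L{e^(-8t)·cos(12t)} = (s+8)/((s+8)² + 144)

Final answer: (s+8)/((s+8)² + 144)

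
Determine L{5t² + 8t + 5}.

L{5t² + 8t + 5} = 5·2/s³ + 8/s² + 5/s = 10/s³ + 8/s² + 5/s

Final answer: 10/s³ + 8/s² + 5/s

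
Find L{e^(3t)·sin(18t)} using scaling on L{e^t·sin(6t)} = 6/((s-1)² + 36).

Scaling with a=3: L{e^(3t)·sin(18t)} = (1/3) · 6/((s/3-1)² + 36). Simplifying: 18/((s-3)² + 324)

Final answer: 18/((s-3)² + 324)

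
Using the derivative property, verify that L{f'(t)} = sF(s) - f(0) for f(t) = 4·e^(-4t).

f'(t) = -16e^(-4t). Direct: L{f'(t)} = -16/(s+4). Property: s·4/(s+4) - 4 = (4s - 4(s+4))/(s+4) = -16/(s+4). ✓

Final answer: -16/(s+4)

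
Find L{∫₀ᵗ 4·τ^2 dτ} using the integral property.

L{∫₀ᵗ f(τ)dτ} = F(s)/s with f(t) = 4t^2. F(s) = 8/s^3, so L{∫₀ᵗ 4·τ^2 dτ} = (8/s^3)/s = 8/s^4. (Check: ∫₀ᵗ 4·τ^2 dτ = 4t^3/3.)

Final answer: 8/s^4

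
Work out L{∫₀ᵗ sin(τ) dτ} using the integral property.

L{∫₀ᵗ f(τ)dτ} = F(s)/s with F(s) = 1/(s² + 1), so the result is (1/(s² + 1))/s = 1/(s(s² + 1))

Final answer: 1/(s(s² + 1))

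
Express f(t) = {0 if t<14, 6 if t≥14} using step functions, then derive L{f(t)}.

f(t) = 6·u(t-14). L{u(t-14)} = e^(-14s)/s, so L{f(t)} = 6·e^(-14s)/s

Final answer: 6·e^(-14s)/s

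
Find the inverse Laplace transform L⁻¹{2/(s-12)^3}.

L⁻¹{n!/(s-a)^(n+1)} = t^n·e^(at) with n=2, a=12. So L⁻¹{2/(s-12)^3} = t^2·e^(12t)

Final answer: t^2·e^(12t)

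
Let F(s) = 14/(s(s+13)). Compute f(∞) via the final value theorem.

f(∞) = lim_{s→0} s·14/(s(s+13)) = lim_{s→0} 14/(s+13) = 14/13 = 14/13

Final answer: 14/13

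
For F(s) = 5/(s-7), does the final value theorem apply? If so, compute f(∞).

sF(s) = 5s/(s-7) has a pole at s = 7 in the right half-plane. Theorem does NOT apply (unstable system; f(t) = 5·e^(7t) grows without bound).

Final answer: Not applicable (unstable)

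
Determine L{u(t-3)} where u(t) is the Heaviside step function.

L{u(t-a)} = e^(-as)/s. Here a=3, so L{u(t-3)} = e^(-3s)/s

Final answer: e^(-3s)/s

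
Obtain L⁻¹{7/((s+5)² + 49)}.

Form: b/((s-a)² + b²) → e^(at)sin(bt). With a=-5, b=7

Final answer: e^(-5t)·sin(7t)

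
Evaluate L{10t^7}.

L{t^n} = n!/s^(n+1). So L{10t^7} = 10·7!/s^8 = 50400/s^8

Final answer: 50400/s^8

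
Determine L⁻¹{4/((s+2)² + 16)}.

Form: b/((s-a)² + b²) → e^(at)sin(bt). With a=-2, b=4

Final answer: e^(-2t)·sin(4t)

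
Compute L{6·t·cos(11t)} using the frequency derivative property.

L{cos(11t)} = s/(s² + 121). Derivative: d/ds[s/(s² + 121)] = [(s² + 121) - s·2s]/(s² + 121)² = (121 - s²)/(s² + 121)². So L{t·cos(11t)} = -F'(s) = (s² - 121)/(s² + 121)². Then L{6·t·cos(11t)} = 6·(s² - 121)/(s² + 121)²

Final answer: 6·(s² - 121)/(s² + 121)²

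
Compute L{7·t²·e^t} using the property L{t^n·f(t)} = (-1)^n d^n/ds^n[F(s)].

L{e^t} = 1/(s-1). d/ds[1/(s-1)] = -1/(s-1)². d²/ds²[1/(s-1)] = 2/(s-1)³. So L{t²·e^t} = (-1)² · 2/(s-1)³ = 2/(s-1)³. Then L{7·t²·e^t} = 7·2/(s-1)³ = 14/(s-1)³

Final answer: 14/(s-1)³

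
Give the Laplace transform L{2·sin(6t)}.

L{sin(ωt)} = ω/(s² + ω²), so L{sin(6t)} = 6/(s² + 36). Then L{2·sin(6t)} = 2·6/(s² + 36) = 12/(s² + 36)

Final answer: 12/(s² + 36)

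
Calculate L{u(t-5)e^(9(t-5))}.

u(t-a)f(t-a) with f(t)=e^(9t). L{e^(9t)} = 1/(s-9). By time shift: e^(-5s)/(s-9)

Final answer: e^(-5s)/(s-9)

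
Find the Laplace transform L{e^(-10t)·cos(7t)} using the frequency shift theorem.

Frequency shift: L{e^(at)f(t)} = F(s-a). L{e^(-10t)·cos(7t)} = (s+10)/((s+10)² + 49)

Final answer: (s+10)/((s+10)² + 49)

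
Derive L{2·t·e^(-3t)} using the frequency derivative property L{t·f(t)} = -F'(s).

L{e^(-3t)} = 1/(s+3). By frequency derivative: L{t·e^(-3t)} = -d/ds[1/(s+3)] = -(-1)/(s+3)² = 1/(s+3)². Then L{2·t·e^(-3t)} = 2·1/(s+3)² = 2/(s+3)²

Final answer: 2/(s+3)²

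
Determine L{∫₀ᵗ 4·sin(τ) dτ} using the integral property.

L{∫₀ᵗ f(τ)dτ} = F(s)/s with F(s) = 4/(s² + 1), so the result is (4/(s² + 1))/s = 4/(s(s² + 1))

Final answer: 4/(s(s² + 1))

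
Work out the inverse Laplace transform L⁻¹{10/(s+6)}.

L⁻¹{1/(s-a)} = e^(at), so L⁻¹{1/(s+6)} = e^(-6t), and L⁻¹{10/(s+6)} = 10·e^(-6t)

Final answer: 10·e^(-6t)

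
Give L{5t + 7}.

L{5t + 7} = 5·L{t} + 7·L{1} = 5/s² + 7/s

Final answer: 5/s² + 7/s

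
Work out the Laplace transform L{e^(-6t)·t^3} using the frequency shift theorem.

L{e^(at)·t^n} = n!/(s-a)^(n+1), so L{e^(-6t)·t^3} = 6/(s+6)^4

Final answer: 6/(s+6)^4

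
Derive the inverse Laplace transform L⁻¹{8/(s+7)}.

L⁻¹{1/(s-a)} = e^(at), so L⁻¹{1/(s+7)} = e^(-7t), and L⁻¹{8/(s+7)} = 8·e^(-7t)

Final answer: 8·e^(-7t)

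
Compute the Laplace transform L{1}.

L{1} = 1 · L{1} = 1/s

Final answer: 1/s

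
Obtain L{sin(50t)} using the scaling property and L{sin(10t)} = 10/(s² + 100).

Using L{f(at)} = (1/a)F(s/a) with a=5: L{sin(50t)} = (1/5) · 10/((s/5)² + 100) = (1/5) · 10·25/(s² + 2500) = 50/(s² + 2500)

Final answer: 50/(s² + 2500)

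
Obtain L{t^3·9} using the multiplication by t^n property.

L{9} = 9/s. d^1/ds^1[1/s] = -1/s². d^2/ds^2[1/s] = 2/s^3. d^3/ds^3[1/s] = -6/s^4. So L{t^3} = (-1)^{3}·-6/s^4 = 6/s^4. Then L{t^3·9} = 9·6/s^4 = 54/s^4

Final answer: 54/s^4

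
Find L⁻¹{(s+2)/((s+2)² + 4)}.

Using frequency shift: L⁻¹{(s-a)/((s-a)² + b²)} = e^(at)cos(bt). Here a=-2, b=2

Final answer: e^(-2t)·cos(2t)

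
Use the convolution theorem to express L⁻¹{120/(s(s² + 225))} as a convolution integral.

120/(s(s² + 225)) = (1/s)·(120/(s² + 225)) = L{1}·L{8·sin(15t)}. So f(t) = 1*(8·sin(15t)) = ∫₀ᵗ 8·sin(15τ) dτ

Final answer: ∫₀ᵗ 8·sin(15τ) dτ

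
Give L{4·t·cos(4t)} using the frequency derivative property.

L{cos(4t)} = s/(s² + 16). Derivative: d/ds[s/(s² + 16)] = [(s² + 16) - s·2s]/(s² + 16)² = (16 - s²)/(s² + 16)². So L{t·cos(4t)} = -F'(s) = (s² - 16)/(s² + 16)². Then L{4·t·cos(4t)} = 4·(s² - 16)/(s² + 16)²

Final answer: 4·(s² - 16)/(s² + 16)²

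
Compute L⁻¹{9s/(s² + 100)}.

This is the form c·s/(s² + a²) with a = 10, c = 9. L⁻¹ = 9·cos(10t)

Final answer: 9·cos(10t)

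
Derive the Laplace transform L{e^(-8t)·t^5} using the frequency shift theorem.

L{e^(at)·t^n} = n!/(s-a)^(n+1), so L{e^(-8t)·t^5} = 120/(s+8)^6

Final answer: 120/(s+8)^6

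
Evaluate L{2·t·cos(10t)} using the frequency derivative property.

L{cos(10t)} = s/(s² + 100). Derivative: d/ds[s/(s² + 100)] = [(s² + 100) - s·2s]/(s² + 100)² = (100 - s²)/(s² + 100)². So L{t·cos(10t)} = -F'(s) = (s² - 100)/(s² + 100)². Then L{2·t·cos(10t)} = 2·(s² - 100)/(s² + 100)²

Final answer: 2·(s² - 100)/(s² + 100)²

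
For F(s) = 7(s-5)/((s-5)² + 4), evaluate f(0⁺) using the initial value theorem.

f(0⁺) = lim_{s→∞} sF(s) = lim_{s→∞} 7s(s-5)/((s-5)² + 4) = 7

Final answer: 7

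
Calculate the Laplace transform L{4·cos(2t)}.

L{cos(ωt)} = s/(s² + ω²), so L{cos(2t)} = s/(s² + 4). Then L{4·cos(2t)} = 4·s/(s² + 4) = 4s/(s² + 4)

Final answer: 4s/(s² + 4)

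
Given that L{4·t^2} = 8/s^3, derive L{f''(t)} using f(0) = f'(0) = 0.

L{f''(t)} = s²F(s) - sf(0) - f'(0) = s²·8/s^3 - 0 - 0 = 8/s

Final answer: 8/s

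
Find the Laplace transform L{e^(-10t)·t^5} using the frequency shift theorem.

L{e^(at)·t^n} = n!/(s-a)^(n+1), so L{e^(-10t)·t^5} = 120/(s+10)^6

Final answer: 120/(s+10)^6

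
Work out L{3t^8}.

L{t^n} = n!/s^(n+1). So L{3t^8} = 3·8!/s^9 = 120960/s^9

Final answer: 120960/s^9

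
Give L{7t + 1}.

L{7t + 1} = 7·L{t} + L{1} = 7/s² + 1/s

Final answer: 7/s² + 1/s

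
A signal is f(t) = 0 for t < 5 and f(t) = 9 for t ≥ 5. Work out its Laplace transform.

f(t) = 9·u(t-5). L{u(t-5)} = e^(-5s)/s, so L{f(t)} = 9·e^(-5s)/s

Final answer: 9·e^(-5s)/s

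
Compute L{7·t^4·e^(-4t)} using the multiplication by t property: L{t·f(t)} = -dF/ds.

Using L{t^n·e^(at)} = n!/(s-a)^(n+1), L{t^4·e^(-4t)} = 24/(s+4)^5, so L{7·t^4·e^(-4t)} = 7·24/(s+4)^5 = 168/(s+4)^5

Final answer: 168/(s+4)^5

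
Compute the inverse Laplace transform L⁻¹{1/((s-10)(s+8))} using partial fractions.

Decompose: A/(s-10) + B/(s+8). A = 1/18, B = -1/18. f(t) = (e^(10t) - e^(-8t))/18

Final answer: (e^(10t) - e^(-8t))/18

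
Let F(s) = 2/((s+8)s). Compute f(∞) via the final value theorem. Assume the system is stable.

f(∞) = lim_{s→0} sF(s) = lim_{s→0} 2/(s+8) = 1/4

Final answer: 1/4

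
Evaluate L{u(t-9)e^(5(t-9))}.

u(t-a)f(t-a) with f(t)=e^(5t). L{e^(5t)} = 1/(s-5). By time shift: e^(-9s)/(s-5)

Final answer: e^(-9s)/(s-5)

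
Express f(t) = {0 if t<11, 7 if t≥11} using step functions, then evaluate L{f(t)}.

f(t) = 7·u(t-11). L{u(t-11)} = e^(-11s)/s, so L{f(t)} = 7·e^(-11s)/s

Final answer: 7·e^(-11s)/s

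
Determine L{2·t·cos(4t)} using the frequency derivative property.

L{cos(4t)} = s/(s² + 16). Derivative: d/ds[s/(s² + 16)] = [(s² + 16) - s·2s]/(s² + 16)² = (16 - s²)/(s² + 16)². So L{t·cos(4t)} = -F'(s) = (s² - 16)/(s² + 16)². Then L{2·t·cos(4t)} = 2·(s² - 16)/(s² + 16)²

Final answer: 2·(s² - 16)/(s² + 16)²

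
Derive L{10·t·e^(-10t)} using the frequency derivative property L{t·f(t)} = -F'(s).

L{e^(-10t)} = 1/(s+10). By frequency derivative: L{t·e^(-10t)} = -d/ds[1/(s+10)] = -(-1)/(s+10)² = 1/(s+10)². Then L{10·t·e^(-10t)} = 10·1/(s+10)² = 10/(s+10)²

Final answer: 10/(s+10)²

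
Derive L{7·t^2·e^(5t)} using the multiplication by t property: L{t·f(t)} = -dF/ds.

Using L{t^n·e^(at)} = n!/(s-a)^(n+1), L{t^2·e^(5t)} = 2/(s-5)^3, so L{7·t^2·e^(5t)} = 7·2/(s-5)^3 = 14/(s-5)^3

Final answer: 14/(s-5)^3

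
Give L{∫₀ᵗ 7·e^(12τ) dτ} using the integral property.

L{∫₀ᵗ f(τ)dτ} = F(s)/s with F(s) = 7/(s-12), so L{∫₀ᵗ 7·e^(12τ) dτ} = 7/(s(s-12))

Final answer: 7/(s(s-12))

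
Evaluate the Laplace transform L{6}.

L{6} = 6 · L{1} = 6/s

Final answer: 6/s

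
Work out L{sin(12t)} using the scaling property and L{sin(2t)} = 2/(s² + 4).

Using L{f(at)} = (1/a)F(s/a) with a=6: L{sin(12t)} = (1/6) · 2/((s/6)² + 4) = (1/6) · 2·36/(s² + 144) = 12/(s² + 144)

Final answer: 12/(s² + 144)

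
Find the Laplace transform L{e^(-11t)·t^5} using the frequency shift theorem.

L{e^(at)·t^n} = n!/(s-a)^(n+1), so L{e^(-11t)·t^5} = 120/(s+11)^6

Final answer: 120/(s+11)^6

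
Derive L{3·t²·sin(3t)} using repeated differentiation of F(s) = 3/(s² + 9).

F(s) = 3/(s² + 9). F'(s) = -6s/(s² + 9)². F''(s) = -6(9 - 3s²)/(s² + 9)³ = (18s² - 54)/(s² + 9)³. So L{t²·sin(3t)} = (-1)² F''(s) = (18s² - 54)/(s² + 9)³. Then L{3·t²·sin(3t)} = 3·(18s² - 54)/(s² + 9)³ = (54s² - 162)/(s² + 9)³

Final answer: (54s² - 162)/(s² + 9)³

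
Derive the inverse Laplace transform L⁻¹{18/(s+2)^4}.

L⁻¹{n!/(s-a)^(n+1)} = t^n·e^(at) with n=3, a=-2. So L⁻¹{6/(s+2)^4} = t^3·e^(-2t), and L⁻¹{18/(s+2)^4} = (18/6)·t^3·e^(-2t) = 3·t^3·e^(-2t)

Final answer: 3·t^3·e^(-2t)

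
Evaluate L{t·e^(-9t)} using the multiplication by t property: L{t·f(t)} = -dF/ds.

Using L{t^n·e^(at)} = n!/(s-a)^(n+1), L{t·e^(-9t)} = 1/(s+9)^2

Final answer: 1/(s+9)^2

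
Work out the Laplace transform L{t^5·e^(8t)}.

L{t^n·e^(at)} = n!/(s-a)^(n+1), so L{t^5·e^(8t)} = 120/(s-8)^6

Final answer: 120/(s-8)^6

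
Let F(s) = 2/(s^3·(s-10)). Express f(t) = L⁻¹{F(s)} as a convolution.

2/(s^3·(s-10)) = (2/s^3)·(1/(s-10)) = L{t^2}·L{e^(10t)}. So f(t) = t^2*e^(10t) = ∫₀ᵗ τ^2·e^(10(t-τ)) dτ

Final answer: ∫₀ᵗ τ^2·e^(10(t-τ)) dτ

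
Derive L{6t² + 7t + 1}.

L{6t² + 7t + 1} = 6·2/s³ + 7/s² + 1/s = 12/s³ + 7/s² + 1/s

Final answer: 12/s³ + 7/s² + 1/s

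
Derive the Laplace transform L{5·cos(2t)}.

L{cos(ωt)} = s/(s² + ω²), so L{cos(2t)} = s/(s² + 4). Then L{5·cos(2t)} = 5·s/(s² + 4) = 5s/(s² + 4)

Final answer: 5s/(s² + 4)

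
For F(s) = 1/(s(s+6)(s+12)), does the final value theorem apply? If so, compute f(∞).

Poles of sF(s) = 1/((s+6)(s+12)) are at s = -6 and s = -12, both in the left half-plane. Theorem applies. f(∞) = lim_{s→0} sF(s) = 1/(6·12) = 1/72

Final answer: 1/72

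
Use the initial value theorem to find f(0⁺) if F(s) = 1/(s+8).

f(0⁺) = lim_{s→∞} s·1/(s+8) = lim_{s→∞} s/(s+8) = 1

Final answer: 1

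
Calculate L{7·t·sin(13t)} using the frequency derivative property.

L{sin(13t)} = 13/(s² + 169). By L{t·f(t)} = -F'(s): -d/ds[13/(s² + 169)] = -(13)·(-2s)/(s² + 169)² = 26s/(s² + 169)². Then L{7·t·sin(13t)} = 7·26s/(s² + 169)² = 182s/(s² + 169)²

Final answer: 182s/(s² + 169)²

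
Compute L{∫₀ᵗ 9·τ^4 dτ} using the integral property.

L{∫₀ᵗ f(τ)dτ} = F(s)/s with f(t) = 9t^4. F(s) = 216/s^5, so L{∫₀ᵗ 9·τ^4 dτ} = (216/s^5)/s = 216/s^6. (Check: ∫₀ᵗ 9·τ^4 dτ = 9t^5/5.)

Final answer: 216/s^6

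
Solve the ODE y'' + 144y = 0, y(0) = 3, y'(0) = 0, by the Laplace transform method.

L{y''} + 144L{y} = 0. s²Y - 3s - 0 + 144Y = 0. Y(s² + 144) = 3s. Y = (3s)/(s² + 144). Inverting: y(t) = 3cos(12t)

Final answer: y(t) = 3cos(12t)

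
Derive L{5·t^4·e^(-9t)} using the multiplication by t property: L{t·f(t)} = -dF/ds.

Using L{t^n·e^(at)} = n!/(s-a)^(n+1), L{t^4·e^(-9t)} = 24/(s+9)^5, so L{5·t^4·e^(-9t)} = 5·24/(s+9)^5 = 120/(s+9)^5

Final answer: 120/(s+9)^5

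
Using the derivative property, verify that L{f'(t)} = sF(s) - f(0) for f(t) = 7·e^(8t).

f'(t) = 56e^(8t). Direct: L{f'(t)} = 56/(s-8). Property: s·7/(s-8) - 7 = (7s - 7(s-8))/(s-8) = 56/(s-8). ✓

Final answer: 56/(s-8)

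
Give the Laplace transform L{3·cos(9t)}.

L{cos(ωt)} = s/(s² + ω²), so L{cos(9t)} = s/(s² + 81). Then L{3·cos(9t)} = 3·s/(s² + 81) = 3s/(s² + 81)

Final answer: 3s/(s² + 81)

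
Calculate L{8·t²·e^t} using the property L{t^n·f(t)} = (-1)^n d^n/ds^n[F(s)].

L{e^t} = 1/(s-1). d/ds[1/(s-1)] = -1/(s-1)². d²/ds²[1/(s-1)] = 2/(s-1)³. So L{t²·e^t} = (-1)² · 2/(s-1)³ = 2/(s-1)³. Then L{8·t²·e^t} = 8·2/(s-1)³ = 16/(s-1)³

Final answer: 16/(s-1)³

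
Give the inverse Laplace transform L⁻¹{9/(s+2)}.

L⁻¹{1/(s-a)} = e^(at), so L⁻¹{1/(s+2)} = e^(-2t), and L⁻¹{9/(s+2)} = 9·e^(-2t)

Final answer: 9·e^(-2t)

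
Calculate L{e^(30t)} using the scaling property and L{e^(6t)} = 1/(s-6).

Using L{f(at)} = (1/a)F(s/a) with a=5 and f(t) = e^(6t): L{e^(30t)} = (1/5) · 1/((s/5)-6) = (1/5) · 5/(s-30) = 1/(s-30)

Final answer: 1/(s-30)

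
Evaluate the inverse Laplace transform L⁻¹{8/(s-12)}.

L⁻¹{1/(s-a)} = e^(at), so L⁻¹{1/(s-12)} = e^(12t), and L⁻¹{8/(s-12)} = 8·e^(12t)

Final answer: 8·e^(12t)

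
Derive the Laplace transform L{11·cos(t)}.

L{cos(ωt)} = s/(s² + ω²), so L{cos(t)} = s/(s² + 1). Then L{11·cos(t)} = 11·s/(s² + 1) = 11s/(s² + 1)

Final answer: 11s/(s² + 1)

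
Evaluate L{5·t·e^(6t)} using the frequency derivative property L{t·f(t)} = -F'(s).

L{e^(6t)} = 1/(s-6). By frequency derivative: L{t·e^(6t)} = -d/ds[1/(s-6)] = -(-1)/(s-6)² = 1/(s-6)². Then L{5·t·e^(6t)} = 5·1/(s-6)² = 5/(s-6)²

Final answer: 5/(s-6)²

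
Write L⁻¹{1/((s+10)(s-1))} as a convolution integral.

1/((s+10)(s-1)) = (1/(s+10))·(1/(s-1)) = L{e^(-10t)}·L{e^t}. So f(t) = e^(-10t)*e^t = ∫₀ᵗ e^(-10τ)·e^(t-τ) dτ

Final answer: ∫₀ᵗ e^(-10τ)·e^(t-τ) dτ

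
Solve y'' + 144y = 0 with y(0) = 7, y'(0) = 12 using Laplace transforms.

L{y''} + 144L{y} = 0. s²Y - 7s - 12 + 144Y = 0. Y(s² + 144) = 7s + 12. Y = (7s + 12)/(s² + 144). Inverting: y(t) = 7cos(12t) + sin(12t)

Final answer: y(t) = 7cos(12t) + sin(12t)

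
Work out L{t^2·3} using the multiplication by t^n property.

L{3} = 3/s. d^1/ds^1[1/s] = -1/s². d^2/ds^2[1/s] = 2/s^3. So L{t^2} = (-1)^{2}·2/s^3 = 2/s^3. Then L{t^2·3} = 3·2/s^3 = 6/s^3

Final answer: 6/s^3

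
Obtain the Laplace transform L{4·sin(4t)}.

L{sin(ωt)} = ω/(s² + ω²), so L{sin(4t)} = 4/(s² + 16). Then L{4·sin(4t)} = 4·4/(s² + 16) = 16/(s² + 16)

Final answer: 16/(s² + 16)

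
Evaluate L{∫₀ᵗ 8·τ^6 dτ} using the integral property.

L{∫₀ᵗ f(τ)dτ} = F(s)/s with f(t) = 8t^6. F(s) = 5760/s^7, so L{∫₀ᵗ 8·τ^6 dτ} = (5760/s^7)/s = 5760/s^8. (Check: ∫₀ᵗ 8·τ^6 dτ = 8t^7/7.)

Final answer: 5760/s^8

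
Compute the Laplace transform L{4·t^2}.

L{t^n} = n!/s^(n+1), so L{t^2} = 2/s^3. Then L{4·t^2} = 4·2/s^3 = 8/s^3

Final answer: 8/s^3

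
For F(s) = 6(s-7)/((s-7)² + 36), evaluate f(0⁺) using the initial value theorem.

f(0⁺) = lim_{s→∞} sF(s) = lim_{s→∞} 6s(s-7)/((s-7)² + 36) = 6

Final answer: 6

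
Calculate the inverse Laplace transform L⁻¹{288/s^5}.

L⁻¹{n!/s^(n+1)} = t^n with n=4. So L⁻¹{24/s^5} = t^4, and L⁻¹{288/s^5} = (288/24)·t^4 = 12·t^4

Final answer: 12·t^4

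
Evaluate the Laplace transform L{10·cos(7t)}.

L{cos(ωt)} = s/(s² + ω²), so L{cos(7t)} = s/(s² + 49). Then L{10·cos(7t)} = 10·s/(s² + 49) = 10s/(s² + 49)

Final answer: 10s/(s² + 49)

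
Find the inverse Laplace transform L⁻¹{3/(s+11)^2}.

L⁻¹{n!/(s-a)^(n+1)} = t^n·e^(at) with n=1, a=-11. So L⁻¹{1/(s+11)^2} = t·e^(-11t), and L⁻¹{3/(s+11)^2} = (3/1)·t·e^(-11t) = 3·t·e^(-11t)

Final answer: 3·t·e^(-11t)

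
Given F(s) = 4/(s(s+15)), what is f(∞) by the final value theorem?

f(∞) = lim_{s→0} s·4/(s(s+15)) = lim_{s→0} 4/(s+15) = 4/15 = 4/15

Final answer: 4/15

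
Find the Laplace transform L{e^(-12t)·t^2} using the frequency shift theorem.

L{e^(at)·t^n} = n!/(s-a)^(n+1), so L{e^(-12t)·t^2} = 2/(s+12)^3

Final answer: 2/(s+12)^3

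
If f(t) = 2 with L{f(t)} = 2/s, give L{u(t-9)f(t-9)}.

Time shift theorem: L{u(t-a)f(t-a)} = e^(-as)F(s). Here a=9, F(s) = 2/s, so L{u(t-9)f(t-9)} = e^(-9s)·2/s

Final answer: e^(-9s)·2/s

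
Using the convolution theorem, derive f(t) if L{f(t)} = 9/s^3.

9/s^3 = (9/s)·(1/s^2) = L{9}·L{t}. By convolution, f(t) = 9*t = ∫₀ᵗ 9·τ dτ = 9·t²/2

Final answer: 9·t²/2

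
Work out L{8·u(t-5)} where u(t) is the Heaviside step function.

L{u(t-a)} = e^(-as)/s. Here a=5, so L{u(t-5)} = e^(-5s)/s, and L{8·u(t-5)} = 8·e^(-5s)/s

Final answer: 8·e^(-5s)/s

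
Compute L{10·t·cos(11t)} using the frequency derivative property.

L{cos(11t)} = s/(s² + 121). Derivative: d/ds[s/(s² + 121)] = [(s² + 121) - s·2s]/(s² + 121)² = (121 - s²)/(s² + 121)². So L{t·cos(11t)} = -F'(s) = (s² - 121)/(s² + 121)². Then L{10·t·cos(11t)} = 10·(s² - 121)/(s² + 121)²

Final answer: 10·(s² - 121)/(s² + 121)²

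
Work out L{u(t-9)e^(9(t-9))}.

u(t-a)f(t-a) with f(t)=e^(9t). L{e^(9t)} = 1/(s-9). By time shift: e^(-9s)/(s-9)

Final answer: e^(-9s)/(s-9)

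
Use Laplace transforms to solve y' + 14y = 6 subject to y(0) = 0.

sY + 14Y = 6/s. Y = 6/(s(s+14)). Partial fractions: Y = 3/7/s - 3/7/(s+14)

Final answer: y(t) = 3/7(1 - e^(-14t))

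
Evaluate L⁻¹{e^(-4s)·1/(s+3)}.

L⁻¹{1/(s+3)} = e^(-3t). By the time shift theorem, L⁻¹{e^(-as)F(s)} = u(t-a)f(t-a) with a=4, so L⁻¹{e^(-4s)·1/(s+3)} = u(t-4)·e^(-3(t-4))

Final answer: u(t-4)·e^(-3(t-4))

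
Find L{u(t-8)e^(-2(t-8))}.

u(t-a)f(t-a) with f(t)=e^(-2t). L{e^(-2t)} = 1/(s+2). By time shift: e^(-8s)/(s+2)

Final answer: e^(-8s)/(s+2)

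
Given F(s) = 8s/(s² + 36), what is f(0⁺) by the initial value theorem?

f(0⁺) = lim_{s→∞} s·8s/(s² + 36) = lim_{s→∞} 8s²/(s² + 36) = 8

Final answer: 8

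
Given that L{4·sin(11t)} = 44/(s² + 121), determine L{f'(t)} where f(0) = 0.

L{f'(t)} = s·F(s) - f(0) = s·44/(s² + 121) - 0 = 44s/(s² + 121)

Final answer: 44s/(s² + 121)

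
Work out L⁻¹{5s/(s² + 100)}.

This is the form c·s/(s² + a²) with a = 10, c = 5. L⁻¹ = 5·cos(10t)

Final answer: 5·cos(10t)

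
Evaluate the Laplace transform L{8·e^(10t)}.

L{e^(at)} = 1/(s-a), so L{e^(10t)} = 1/(s-10). Then L{8·e^(10t)} = 8/(s-10)

Final answer: 8/(s-10)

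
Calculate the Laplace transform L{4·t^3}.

L{t^n} = n!/s^(n+1), so L{t^3} = 6/s^4. Then L{4·t^3} = 4·6/s^4 = 24/s^4

Final answer: 24/s^4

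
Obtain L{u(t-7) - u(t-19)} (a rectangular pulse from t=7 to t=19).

L{u(t-a)} = e^(-as)/s. L{u(t-7) - u(t-19)} = (e^(-7s) - e^(-19s))/s

Final answer: (e^(-7s) - e^(-19s))/s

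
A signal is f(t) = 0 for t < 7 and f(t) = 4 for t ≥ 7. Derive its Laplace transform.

f(t) = 4·u(t-7). L{u(t-7)} = e^(-7s)/s, so L{f(t)} = 4·e^(-7s)/s

Final answer: 4·e^(-7s)/s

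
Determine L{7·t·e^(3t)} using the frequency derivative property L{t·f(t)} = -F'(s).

L{e^(3t)} = 1/(s-3). By frequency derivative: L{t·e^(3t)} = -d/ds[1/(s-3)] = -(-1)/(s-3)² = 1/(s-3)². Then L{7·t·e^(3t)} = 7·1/(s-3)² = 7/(s-3)²

Final answer: 7/(s-3)²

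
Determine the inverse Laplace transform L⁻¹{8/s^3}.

L⁻¹{n!/s^(n+1)} = t^n with n=2. So L⁻¹{2/s^3} = t^2, and L⁻¹{8/s^3} = (8/2)·t^2 = 4·t^2

Final answer: 4·t^2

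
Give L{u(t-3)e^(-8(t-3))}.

u(t-a)f(t-a) with f(t)=e^(-8t). L{e^(-8t)} = 1/(s+8). By time shift: e^(-3s)/(s+8)

Final answer: e^(-3s)/(s+8)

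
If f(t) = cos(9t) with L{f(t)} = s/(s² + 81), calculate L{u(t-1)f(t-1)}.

Time shift theorem: L{u(t-a)f(t-a)} = e^(-as)F(s). Here a=1, F(s) = s/(s² + 81), so L{u(t-1)f(t-1)} = e^(-s)·s/(s² + 81)

Final answer: e^(-s)·s/(s² + 81)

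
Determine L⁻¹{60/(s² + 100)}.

This is the form c·a/(s² + a²) with a = 10, c = 6. L⁻¹ = 6·sin(10t)

Final answer: 6·sin(10t)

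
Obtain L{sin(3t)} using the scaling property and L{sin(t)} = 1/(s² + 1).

Using L{f(at)} = (1/a)F(s/a) with a=3: L{sin(3t)} = (1/3) · 1/((s/3)² + 1) = (1/3) · 1·9/(s² + 9) = 3/(s² + 9)

Final answer: 3/(s² + 9)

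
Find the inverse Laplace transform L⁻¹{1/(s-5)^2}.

L⁻¹{n!/(s-a)^(n+1)} = t^n·e^(at), so L⁻¹{1/(s-5)^2} = t·e^(5t)

Final answer: t·e^(5t)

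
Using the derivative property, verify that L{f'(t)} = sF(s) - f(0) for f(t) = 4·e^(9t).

f'(t) = 36e^(9t). Direct: L{f'(t)} = 36/(s-9). Property: s·4/(s-9) - 4 = (4s - 4(s-9))/(s-9) = 36/(s-9). ✓

Final answer: 36/(s-9)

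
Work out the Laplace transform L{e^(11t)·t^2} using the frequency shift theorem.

L{e^(at)·t^n} = n!/(s-a)^(n+1), so L{e^(11t)·t^2} = 2/(s-11)^3

Final answer: 2/(s-11)^3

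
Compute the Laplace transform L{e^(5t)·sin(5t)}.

L{e^(at)·sin(ωt)} = ω/((s-a)² + ω²), so L{e^(5t)·sin(5t)} = 5/((s-5)² + 25)

Final answer: 5/((s-5)² + 25)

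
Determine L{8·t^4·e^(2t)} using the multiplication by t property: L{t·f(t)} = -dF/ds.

Using L{t^n·e^(at)} = n!/(s-a)^(n+1), L{t^4·e^(2t)} = 24/(s-2)^5, so L{8·t^4·e^(2t)} = 8·24/(s-2)^5 = 192/(s-2)^5

Final answer: 192/(s-2)^5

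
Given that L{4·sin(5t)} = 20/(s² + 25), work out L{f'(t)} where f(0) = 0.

L{f'(t)} = s·F(s) - f(0) = s·20/(s² + 25) - 0 = 20s/(s² + 25)

Final answer: 20s/(s² + 25)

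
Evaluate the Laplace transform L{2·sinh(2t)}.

L{sinh(ωt)} = ω/(s² - ω²), so L{sinh(2t)} = 2/(s² - 4). Then L{2·sinh(2t)} = 2·2/(s² - 4) = 4/(s² - 4)

Final answer: 4/(s² - 4)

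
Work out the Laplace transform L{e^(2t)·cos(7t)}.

L{e^(at)·cos(ωt)} = (s-a)/((s-a)² + ω²), so L{e^(2t)·cos(7t)} = (s-2)/((s-2)² + 49)

Final answer: (s-2)/((s-2)² + 49)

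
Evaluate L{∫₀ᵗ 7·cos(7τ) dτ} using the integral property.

L{∫₀ᵗ f(τ)dτ} = F(s)/s with F(s) = 7s/(s² + 49), so the result is (7s/(s² + 49))/s = 7/(s² + 49)

Final answer: 7/(s² + 49)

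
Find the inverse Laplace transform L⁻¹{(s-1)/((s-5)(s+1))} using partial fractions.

Using partial fractions, f(t) = (4e^(5t) + 2e^(-t))/6

Final answer: (4e^(5t) + 2e^(-t))/6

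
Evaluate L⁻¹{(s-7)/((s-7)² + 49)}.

Using frequency shift: L⁻¹{(s-a)/((s-a)² + b²)} = e^(at)cos(bt). Here a=7, b=7

Final answer: e^(7t)·cos(7t)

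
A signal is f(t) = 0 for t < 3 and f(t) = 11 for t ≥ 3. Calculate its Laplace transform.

f(t) = 11·u(t-3). L{u(t-3)} = e^(-3s)/s, so L{f(t)} = 11·e^(-3s)/s

Final answer: 11·e^(-3s)/s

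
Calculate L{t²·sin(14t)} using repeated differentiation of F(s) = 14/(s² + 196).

F(s) = 14/(s² + 196). F'(s) = -28s/(s² + 196)². F''(s) = -28(196 - 3s²)/(s² + 196)³ = (84s² - 5488)/(s² + 196)³. So L{t²·sin(14t)} = (-1)² F''(s) = (84s² - 5488)/(s² + 196)³

Final answer: (84s² - 5488)/(s² + 196)³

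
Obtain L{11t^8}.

L{t^n} = n!/s^(n+1). So L{11t^8} = 11·8!/s^9 = 443520/s^9

Final answer: 443520/s^9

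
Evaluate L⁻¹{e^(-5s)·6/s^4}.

L⁻¹{6/s^4} = t^3. By the time shift theorem, L⁻¹{e^(-as)F(s)} = u(t-a)f(t-a) with a=5, so L⁻¹{e^(-5s)·6/s^4} = u(t-5)·(t-5)^3

Final answer: u(t-5)·(t-5)^3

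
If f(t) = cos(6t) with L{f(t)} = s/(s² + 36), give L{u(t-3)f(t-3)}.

Time shift theorem: L{u(t-a)f(t-a)} = e^(-as)F(s). Here a=3, F(s) = s/(s² + 36), so L{u(t-3)f(t-3)} = e^(-3s)·s/(s² + 36)

Final answer: e^(-3s)·s/(s² + 36)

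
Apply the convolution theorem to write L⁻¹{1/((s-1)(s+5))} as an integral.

1/((s-1)(s+5)) = (1/(s-1))·(1/(s+5)) = L{e^t}·L{e^(-5t)}. So f(t) = e^t*e^(-5t) = ∫₀ᵗ e^(τ)·e^(-5(t-τ)) dτ

Final answer: ∫₀ᵗ e^(τ)·e^(-5(t-τ)) dτ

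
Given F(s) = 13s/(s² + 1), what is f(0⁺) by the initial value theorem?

f(0⁺) = lim_{s→∞} s·13s/(s² + 1) = lim_{s→∞} 13s²/(s² + 1) = 13

Final answer: 13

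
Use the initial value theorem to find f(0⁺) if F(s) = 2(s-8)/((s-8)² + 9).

f(0⁺) = lim_{s→∞} sF(s) = lim_{s→∞} 2s(s-8)/((s-8)² + 9) = 2

Final answer: 2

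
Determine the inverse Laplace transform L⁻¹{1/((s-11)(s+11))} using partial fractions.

Decompose: A/(s-11) + B/(s+11). A = 1/22, B = -1/22. f(t) = (e^(11t) - e^(-11t))/22

Final answer: (e^(11t) - e^(-11t))/22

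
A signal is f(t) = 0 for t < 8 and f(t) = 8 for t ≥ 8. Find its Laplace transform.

f(t) = 8·u(t-8). L{u(t-8)} = e^(-8s)/s, so L{f(t)} = 8·e^(-8s)/s

Final answer: 8·e^(-8s)/s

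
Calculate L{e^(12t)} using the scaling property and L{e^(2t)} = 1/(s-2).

Using L{f(at)} = (1/a)F(s/a) with a=6 and f(t) = e^(2t): L{e^(12t)} = (1/6) · 1/((s/6)-2) = (1/6) · 6/(s-12) = 1/(s-12)

Final answer: 1/(s-12)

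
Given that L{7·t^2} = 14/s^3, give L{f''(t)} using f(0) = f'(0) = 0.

L{f''(t)} = s²F(s) - sf(0) - f'(0) = s²·14/s^3 - 0 - 0 = 14/s

Final answer: 14/s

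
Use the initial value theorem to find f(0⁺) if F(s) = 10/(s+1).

f(0⁺) = lim_{s→∞} s·10/(s+1) = lim_{s→∞} 10s/(s+1) = 10

Final answer: 10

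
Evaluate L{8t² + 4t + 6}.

L{8t² + 4t + 6} = 8·2/s³ + 4/s² + 6/s = 16/s³ + 4/s² + 6/s

Final answer: 16/s³ + 4/s² + 6/s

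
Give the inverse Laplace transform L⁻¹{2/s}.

L⁻¹{c/s} = c, so L⁻¹{2/s} = 2

Final answer: 2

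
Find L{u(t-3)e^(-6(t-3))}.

u(t-a)f(t-a) with f(t)=e^(-6t). L{e^(-6t)} = 1/(s+6). By time shift: e^(-3s)/(s+6)

Final answer: e^(-3s)/(s+6)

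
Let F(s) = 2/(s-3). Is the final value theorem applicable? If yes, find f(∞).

sF(s) = 2s/(s-3) has a pole at s = 3 in the right half-plane. Theorem does NOT apply (unstable system; f(t) = 2·e^(3t) grows without bound).

Final answer: Not applicable (unstable)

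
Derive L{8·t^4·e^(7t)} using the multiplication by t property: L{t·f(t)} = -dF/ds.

Using L{t^n·e^(at)} = n!/(s-a)^(n+1), L{t^4·e^(7t)} = 24/(s-7)^5, so L{8·t^4·e^(7t)} = 8·24/(s-7)^5 = 192/(s-7)^5

Final answer: 192/(s-7)^5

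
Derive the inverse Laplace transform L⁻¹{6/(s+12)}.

L⁻¹{1/(s-a)} = e^(at), so L⁻¹{1/(s+12)} = e^(-12t), and L⁻¹{6/(s+12)} = 6·e^(-12t)

Final answer: 6·e^(-12t)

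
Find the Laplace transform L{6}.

L{6} = 6 · L{1} = 6/s

Final answer: 6/s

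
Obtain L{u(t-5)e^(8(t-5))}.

u(t-a)f(t-a) with f(t)=e^(8t). L{e^(8t)} = 1/(s-8). By time shift: e^(-5s)/(s-8)

Final answer: e^(-5s)/(s-8)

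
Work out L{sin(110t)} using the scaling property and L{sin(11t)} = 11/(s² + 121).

Using L{f(at)} = (1/a)F(s/a) with a=10: L{sin(110t)} = (1/10) · 11/((s/10)² + 121) = (1/10) · 11·100/(s² + 12100) = 110/(s² + 12100)

Final answer: 110/(s² + 12100)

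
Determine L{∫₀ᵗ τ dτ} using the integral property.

L{∫₀ᵗ f(τ)dτ} = F(s)/s with f(t) = t. F(s) = 1/s^2, so L{∫₀ᵗ τ dτ} = (1/s^2)/s = 1/s^3. (Check: ∫₀ᵗ τ dτ = t^2/2.)

Final answer: 1/s^3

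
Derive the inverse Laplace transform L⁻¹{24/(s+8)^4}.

L⁻¹{n!/(s-a)^(n+1)} = t^n·e^(at) with n=3, a=-8. So L⁻¹{6/(s+8)^4} = t^3·e^(-8t), and L⁻¹{24/(s+8)^4} = (24/6)·t^3·e^(-8t) = 4·t^3·e^(-8t)

Final answer: 4·t^3·e^(-8t)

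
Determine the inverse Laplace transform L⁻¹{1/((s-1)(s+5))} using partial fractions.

Decompose: A/(s-1) + B/(s+5). A = 1/6, B = -1/6. f(t) = (e^t - e^(-5t))/6

Final answer: (e^t - e^(-5t))/6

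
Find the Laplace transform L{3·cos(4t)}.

L{cos(ωt)} = s/(s² + ω²), so L{cos(4t)} = s/(s² + 16). Then L{3·cos(4t)} = 3·s/(s² + 16) = 3s/(s² + 16)

Final answer: 3s/(s² + 16)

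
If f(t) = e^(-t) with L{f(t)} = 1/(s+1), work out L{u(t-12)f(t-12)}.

Time shift theorem: L{u(t-a)f(t-a)} = e^(-as)F(s). Here a=12, F(s) = 1/(s+1), so L{u(t-12)f(t-12)} = e^(-12s)·1/(s+1)

Final answer: e^(-12s)·1/(s+1)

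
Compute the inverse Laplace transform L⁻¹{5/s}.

L⁻¹{c/s} = c, so L⁻¹{5/s} = 5

Final answer: 5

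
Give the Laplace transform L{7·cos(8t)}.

L{cos(ωt)} = s/(s² + ω²), so L{cos(8t)} = s/(s² + 64). Then L{7·cos(8t)} = 7·s/(s² + 64) = 7s/(s² + 64)

Final answer: 7s/(s² + 64)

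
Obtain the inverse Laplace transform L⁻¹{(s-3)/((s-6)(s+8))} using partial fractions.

Using partial fractions, f(t) = (3e^(6t) + 11e^(-8t))/14

Final answer: (3e^(6t) + 11e^(-8t))/14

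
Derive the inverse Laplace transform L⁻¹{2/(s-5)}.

L⁻¹{1/(s-a)} = e^(at), so L⁻¹{1/(s-5)} = e^(5t), and L⁻¹{2/(s-5)} = 2·e^(5t)

Final answer: 2·e^(5t)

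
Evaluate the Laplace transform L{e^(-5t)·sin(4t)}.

L{e^(at)·sin(ωt)} = ω/((s-a)² + ω²), so L{e^(-5t)·sin(4t)} = 4/((s+5)² + 16)

Final answer: 4/((s+5)² + 16)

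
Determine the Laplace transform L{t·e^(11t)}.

L{t^n·e^(at)} = n!/(s-a)^(n+1), so L{t·e^(11t)} = 1/(s-11)^2

Final answer: 1/(s-11)^2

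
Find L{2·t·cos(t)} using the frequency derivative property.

L{cos(t)} = s/(s² + 1). Derivative: d/ds[s/(s² + 1)] = [(s² + 1) - s·2s]/(s² + 1)² = (1 - s²)/(s² + 1)². So L{t·cos(t)} = -F'(s) = (s² - 1)/(s² + 1)². Then L{2·t·cos(t)} = 2·(s² - 1)/(s² + 1)²

Final answer: 2·(s² - 1)/(s² + 1)²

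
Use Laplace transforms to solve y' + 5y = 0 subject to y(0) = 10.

L{y'} + 5L{y} = 0. sY - 10 + 5Y = 0. Y(s+5) = 10. Y = 10/(s+5)

Final answer: y(t) = 10e^(-5t)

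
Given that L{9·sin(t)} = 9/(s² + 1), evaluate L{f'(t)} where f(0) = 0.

L{f'(t)} = s·F(s) - f(0) = s·9/(s² + 1) - 0 = 9s/(s² + 1)

Final answer: 9s/(s² + 1)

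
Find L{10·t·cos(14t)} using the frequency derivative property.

L{cos(14t)} = s/(s² + 196). Derivative: d/ds[s/(s² + 196)] = [(s² + 196) - s·2s]/(s² + 196)² = (196 - s²)/(s² + 196)². So L{t·cos(14t)} = -F'(s) = (s² - 196)/(s² + 196)². Then L{10·t·cos(14t)} = 10·(s² - 196)/(s² + 196)²

Final answer: 10·(s² - 196)/(s² + 196)²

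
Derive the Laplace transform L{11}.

L{11} = 11 · L{1} = 11/s

Final answer: 11/s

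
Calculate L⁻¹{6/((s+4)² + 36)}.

Form: b/((s-a)² + b²) → e^(at)sin(bt). With a=-4, b=6

Final answer: e^(-4t)·sin(6t)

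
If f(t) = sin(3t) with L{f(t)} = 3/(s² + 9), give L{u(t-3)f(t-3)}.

Time shift theorem: L{u(t-a)f(t-a)} = e^(-as)F(s). Here a=3, F(s) = 3/(s² + 9), so L{u(t-3)f(t-3)} = e^(-3s)·3/(s² + 9)

Final answer: e^(-3s)·3/(s² + 9)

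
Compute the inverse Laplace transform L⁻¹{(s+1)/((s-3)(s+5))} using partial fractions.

Using partial fractions, f(t) = (4e^(3t) + 4e^(-5t))/8

Final answer: (4e^(3t) + 4e^(-5t))/8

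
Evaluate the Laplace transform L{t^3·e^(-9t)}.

L{t^n·e^(at)} = n!/(s-a)^(n+1), so L{t^3·e^(-9t)} = 6/(s+9)^4

Final answer: 6/(s+9)^4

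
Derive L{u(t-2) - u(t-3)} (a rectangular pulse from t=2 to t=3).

L{u(t-a)} = e^(-as)/s. L{u(t-2) - u(t-3)} = (e^(-2s) - e^(-3s))/s

Final answer: (e^(-2s) - e^(-3s))/s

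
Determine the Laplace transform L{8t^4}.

L{8t^4} = 8 · L{t^4} = 8 · 24/s^5 = 192/s^5

Final answer: 192/s^5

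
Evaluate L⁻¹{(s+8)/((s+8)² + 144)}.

Using frequency shift: L⁻¹{(s-a)/((s-a)² + b²)} = e^(at)cos(bt). Here a=-8, b=12

Final answer: e^(-8t)·cos(12t)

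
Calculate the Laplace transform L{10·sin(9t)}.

L{sin(ωt)} = ω/(s² + ω²), so L{sin(9t)} = 9/(s² + 81). Then L{10·sin(9t)} = 10·9/(s² + 81) = 90/(s² + 81)

Final answer: 90/(s² + 81)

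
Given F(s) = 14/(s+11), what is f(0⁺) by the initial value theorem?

f(0⁺) = lim_{s→∞} s·14/(s+11) = lim_{s→∞} 14s/(s+11) = 14

Final answer: 14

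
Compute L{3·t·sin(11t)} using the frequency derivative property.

L{sin(11t)} = 11/(s² + 121). By L{t·f(t)} = -F'(s): -d/ds[11/(s² + 121)] = -(11)·(-2s)/(s² + 121)² = 22s/(s² + 121)². Then L{3·t·sin(11t)} = 3·22s/(s² + 121)² = 66s/(s² + 121)²

Final answer: 66s/(s² + 121)²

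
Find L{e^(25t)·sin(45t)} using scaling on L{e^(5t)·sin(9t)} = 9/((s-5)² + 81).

Scaling with a=5: L{e^(25t)·sin(45t)} = (1/5) · 9/((s/5-5)² + 81). Simplifying: 45/((s-25)² + 2025)

Final answer: 45/((s-25)² + 2025)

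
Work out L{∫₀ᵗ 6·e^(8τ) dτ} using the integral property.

L{∫₀ᵗ f(τ)dτ} = F(s)/s with F(s) = 6/(s-8), so L{∫₀ᵗ 6·e^(8τ) dτ} = 6/(s(s-8))

Final answer: 6/(s(s-8))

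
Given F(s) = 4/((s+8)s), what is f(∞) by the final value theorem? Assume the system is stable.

f(∞) = lim_{s→0} sF(s) = lim_{s→0} 4/(s+8) = 1/2

Final answer: 1/2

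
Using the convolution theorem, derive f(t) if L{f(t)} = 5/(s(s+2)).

5/(s(s+2)) = (5/s)·(1/(s+2)) = L{5}·L{e^(-2t)}. By convolution, f(t) = 5*e^(-2t) = ∫₀ᵗ 5·e^(-2τ) dτ = 5·(1 - e^(-2t))/2

Final answer: 5·(1 - e^(-2t))/2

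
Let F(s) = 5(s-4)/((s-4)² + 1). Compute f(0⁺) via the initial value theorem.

f(0⁺) = lim_{s→∞} sF(s) = lim_{s→∞} 5s(s-4)/((s-4)² + 1) = 5

Final answer: 5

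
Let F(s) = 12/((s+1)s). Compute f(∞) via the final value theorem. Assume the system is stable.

f(∞) = lim_{s→0} sF(s) = lim_{s→0} 12/(s+1) = 12

Final answer: 12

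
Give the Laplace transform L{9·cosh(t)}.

L{cosh(ωt)} = s/(s² - ω²), so L{cosh(t)} = s/(s² - 1). Then L{9·cosh(t)} = 9·s/(s² - 1) = 9s/(s² - 1)

Final answer: 9s/(s² - 1)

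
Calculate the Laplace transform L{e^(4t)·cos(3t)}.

L{e^(at)·cos(ωt)} = (s-a)/((s-a)² + ω²), so L{e^(4t)·cos(3t)} = (s-4)/((s-4)² + 9)

Final answer: (s-4)/((s-4)² + 9)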